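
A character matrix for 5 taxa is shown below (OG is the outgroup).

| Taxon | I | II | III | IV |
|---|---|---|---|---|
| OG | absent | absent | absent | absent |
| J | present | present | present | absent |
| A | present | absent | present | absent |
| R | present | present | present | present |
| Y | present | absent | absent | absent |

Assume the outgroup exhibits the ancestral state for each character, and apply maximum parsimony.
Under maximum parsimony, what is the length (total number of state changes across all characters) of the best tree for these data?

The outgroup has state 'absent' for every character, so 'present' is the derived state throughout.
All ingroup taxa share the derived state 'present' for I; it defines the ingroup but does not resolve relationships within it.
II: derived state 'present' in J and R only — synapomorphy for {J, R}.
III (derived state 'present') is shared by A, J, and R — a synapomorphy uniting that clade.
IV (derived state 'present') is unique to R (autapomorphy; uninformative for grouping).
Most parsimonious ingroup topology: (((J,R),A),Y).
Changes per character on this tree: I: 1; II: 1; III: 1; IV: 1.
Total = 4.

4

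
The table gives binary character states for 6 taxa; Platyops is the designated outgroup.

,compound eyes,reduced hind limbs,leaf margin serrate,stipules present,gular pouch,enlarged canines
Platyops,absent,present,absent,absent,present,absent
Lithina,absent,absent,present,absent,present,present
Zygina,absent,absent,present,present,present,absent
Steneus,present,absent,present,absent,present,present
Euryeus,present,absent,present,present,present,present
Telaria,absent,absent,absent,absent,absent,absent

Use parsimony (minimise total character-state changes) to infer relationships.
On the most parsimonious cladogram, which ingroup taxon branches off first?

Telaria

Character polarity is set by the outgroup: the derived state is whichever differs from the outgroup's state, so for reduced hind limbs, gular pouch the derived state is 'absent', and for the remaining characters it is 'present'.
Only Euryeus and Steneus show the derived state 'present' for compound eyes, supporting them as a clade.
reduced hind limbs (derived state 'absent') is shared by all ingroup taxa — unites the whole ingroup.
leaf margin serrate (derived state 'present') is shared by Euryeus, Lithina, Steneus, and Zygina — a synapomorphy uniting that clade.
stipules present (state 'present') occurs in Euryeus and Zygina but conflicts with the nesting implied by the other characters — most parsimoniously interpreted as homoplasy.
gular pouch: derived state 'absent' in Telaria only — an autapomorphy, so it tells us nothing about relationships among taxa.
enlarged canines (derived state 'present') is shared by Euryeus, Lithina, and Steneus — a synapomorphy uniting that clade.
Most parsimonious ingroup topology: (((Lithina,(Steneus,Euryeus)),Zygina),Telaria).
Telaria is sister to the clade containing all other ingroup taxa, so it is the earliest-diverging (most basal) ingroup lineage.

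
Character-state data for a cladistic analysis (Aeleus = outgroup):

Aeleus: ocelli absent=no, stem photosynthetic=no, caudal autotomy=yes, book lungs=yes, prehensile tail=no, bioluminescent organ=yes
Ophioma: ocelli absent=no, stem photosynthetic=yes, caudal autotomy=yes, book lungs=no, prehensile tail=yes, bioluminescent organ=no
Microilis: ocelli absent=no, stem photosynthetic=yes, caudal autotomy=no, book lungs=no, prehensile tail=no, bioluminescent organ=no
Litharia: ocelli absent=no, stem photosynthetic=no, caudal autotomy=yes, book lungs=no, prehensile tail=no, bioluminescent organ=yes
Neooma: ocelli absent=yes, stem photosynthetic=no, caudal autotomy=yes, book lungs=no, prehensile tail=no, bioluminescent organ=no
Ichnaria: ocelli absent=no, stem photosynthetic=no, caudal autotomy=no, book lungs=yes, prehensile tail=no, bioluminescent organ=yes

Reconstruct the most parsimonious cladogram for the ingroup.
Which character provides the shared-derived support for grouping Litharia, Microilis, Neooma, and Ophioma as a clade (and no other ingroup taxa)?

Character polarity is set by the outgroup: the derived state is whichever differs from the outgroup's state, so for caudal autotomy, book lungs, bioluminescent organ the derived state is 'no', and for the remaining characters it is 'yes'.
ocelli absent (derived state 'yes') is unique to Neooma (autapomorphy; uninformative for grouping).
stem photosynthetic (derived state 'yes') is shared by Microilis and Ophioma — a synapomorphy uniting that clade.
caudal autotomy groups Ichnaria and Microilis, which is incompatible with the clades supported by the remaining characters; treating it as convergent (homoplasy) costs fewer steps than any alternative tree.
book lungs (derived state 'no') is shared by Litharia, Microilis, Neooma, and Ophioma — a synapomorphy uniting that clade.
prehensile tail: derived state 'yes' in Ophioma only — an autapomorphy, so it tells us nothing about relationships among taxa.
bioluminescent organ: derived state 'no' in Microilis, Neooma, and Ophioma only — synapomorphy for {Microilis, Neooma, Ophioma}.
Most parsimonious ingroup topology: ((((Ophioma,Microilis),Neooma),Litharia),Ichnaria).
The clade {Litharia, Microilis, Neooma, Ophioma} is supported by book lungs: its derived state 'no' occurs in exactly those taxa and in no other taxon (including the outgroup).

book lungs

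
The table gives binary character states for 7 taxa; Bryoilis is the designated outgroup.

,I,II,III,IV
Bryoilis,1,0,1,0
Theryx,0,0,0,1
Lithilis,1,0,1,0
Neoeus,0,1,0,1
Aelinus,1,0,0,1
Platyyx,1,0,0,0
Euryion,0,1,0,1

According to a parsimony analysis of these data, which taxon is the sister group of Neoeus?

Euryion

Character polarity is set by the outgroup: the derived state is whichever differs from the outgroup's state, so for I, III the derived state is '0', and for the remaining characters it is '1'.
I: derived state '0' in Euryion, Neoeus, and Theryx only — synapomorphy for {Euryion, Neoeus, Theryx}.
Only Euryion and Neoeus show the derived state '1' for II, supporting them as a clade.
III (derived state '0') is shared by Aelinus, Euryion, Neoeus, Platyyx, and Theryx — a synapomorphy uniting that clade.
Only Aelinus, Euryion, Neoeus, and Theryx show the derived state '1' for IV, supporting them as a clade.
Most parsimonious ingroup topology: ((((Theryx,(Neoeus,Euryion)),Aelinus),Platyyx),Lithilis).
Neoeus and Euryion form a cherry on this tree, so they are sister taxa.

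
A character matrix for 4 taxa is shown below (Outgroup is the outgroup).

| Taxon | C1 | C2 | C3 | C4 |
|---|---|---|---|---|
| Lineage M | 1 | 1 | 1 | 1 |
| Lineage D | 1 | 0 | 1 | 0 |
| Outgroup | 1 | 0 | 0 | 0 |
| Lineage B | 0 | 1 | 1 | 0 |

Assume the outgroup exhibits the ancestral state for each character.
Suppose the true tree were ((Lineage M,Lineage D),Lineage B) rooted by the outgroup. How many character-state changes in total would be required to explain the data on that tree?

Map each character onto ((Lineage M,Lineage D),Lineage B) (rooted by Outgroup) and count the minimum state changes it requires (Fitch parsimony):
C1: 1; C2: 2; C3: 1; C4: 1.
Total tree length = 5.

5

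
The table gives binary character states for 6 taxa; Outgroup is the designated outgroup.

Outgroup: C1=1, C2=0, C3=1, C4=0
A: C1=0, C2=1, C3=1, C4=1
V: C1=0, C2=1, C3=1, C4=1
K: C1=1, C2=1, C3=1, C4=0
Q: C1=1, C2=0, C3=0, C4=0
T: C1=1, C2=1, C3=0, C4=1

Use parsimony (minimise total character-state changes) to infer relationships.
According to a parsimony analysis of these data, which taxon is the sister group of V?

A

Character polarity is set by the outgroup: the derived state is whichever differs from the outgroup's state, so for C1, C3 the derived state is '0', and for the remaining characters it is '1'.
C1: derived state '0' in A and V only — synapomorphy for {A, V}.
C2 (derived state '1') is shared by A, K, T, and V — a synapomorphy uniting that clade.
C3 (state '0') occurs in Q and T but conflicts with the nesting implied by the other characters — most parsimoniously interpreted as homoplasy.
C4: derived state '1' in A, T, and V only — synapomorphy for {A, T, V}.
Most parsimonious ingroup topology: ((((A,V),T),K),Q).
V and A form a cherry on this tree, so they are sister taxa.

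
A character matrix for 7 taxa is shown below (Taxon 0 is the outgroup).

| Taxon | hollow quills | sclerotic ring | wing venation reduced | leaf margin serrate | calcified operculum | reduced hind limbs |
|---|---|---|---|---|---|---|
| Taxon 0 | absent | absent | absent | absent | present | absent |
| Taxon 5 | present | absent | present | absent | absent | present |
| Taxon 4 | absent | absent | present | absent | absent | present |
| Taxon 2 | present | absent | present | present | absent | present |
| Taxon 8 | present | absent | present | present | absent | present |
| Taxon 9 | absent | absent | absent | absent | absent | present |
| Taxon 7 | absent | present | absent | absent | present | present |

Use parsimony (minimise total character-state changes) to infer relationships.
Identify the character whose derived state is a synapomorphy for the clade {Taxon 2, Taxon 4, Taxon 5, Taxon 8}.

wing venation reduced

Character polarity is set by the outgroup: the derived state is whichever differs from the outgroup's state, so for calcified operculum the derived state is 'absent', and for the remaining characters it is 'present'.
Only Taxon 2, Taxon 5, and Taxon 8 show the derived state 'present' for hollow quills, supporting them as a clade.
sclerotic ring: derived state 'present' in Taxon 7 only — an autapomorphy, so it tells us nothing about relationships among taxa.
wing venation reduced: derived state 'present' in Taxon 2, Taxon 4, Taxon 5, and Taxon 8 only — synapomorphy for {Taxon 2, Taxon 4, Taxon 5, Taxon 8}.
leaf margin serrate: derived state 'present' in Taxon 2 and Taxon 8 only — synapomorphy for {Taxon 2, Taxon 8}.
Only Taxon 2, Taxon 4, Taxon 5, Taxon 8, and Taxon 9 show the derived state 'absent' for calcified operculum, supporting them as a clade.
All ingroup taxa share the derived state 'present' for reduced hind limbs; it defines the ingroup but does not resolve relationships within it.
Most parsimonious ingroup topology: ((((Taxon 5,(Taxon 2,Taxon 8)),Taxon 4),Taxon 9),Taxon 7).
The clade {Taxon 2, Taxon 4, Taxon 5, Taxon 8} is supported by wing venation reduced: its derived state 'present' occurs in exactly those taxa and in no other taxon (including the outgroup).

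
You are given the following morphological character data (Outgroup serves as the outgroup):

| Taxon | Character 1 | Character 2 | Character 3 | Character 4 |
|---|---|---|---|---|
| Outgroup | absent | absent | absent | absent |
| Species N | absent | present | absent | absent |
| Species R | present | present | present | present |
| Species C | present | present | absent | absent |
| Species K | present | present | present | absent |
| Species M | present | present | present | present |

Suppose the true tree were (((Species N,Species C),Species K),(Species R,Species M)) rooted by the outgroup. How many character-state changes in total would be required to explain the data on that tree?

Map each character onto (((Species N,Species C),Species K),(Species R,Species M)) (rooted by Outgroup) and count the minimum state changes it requires (Fitch parsimony):
Character 1: 2; Character 2: 1; Character 3: 2; Character 4: 1.
Total tree length = 6.

6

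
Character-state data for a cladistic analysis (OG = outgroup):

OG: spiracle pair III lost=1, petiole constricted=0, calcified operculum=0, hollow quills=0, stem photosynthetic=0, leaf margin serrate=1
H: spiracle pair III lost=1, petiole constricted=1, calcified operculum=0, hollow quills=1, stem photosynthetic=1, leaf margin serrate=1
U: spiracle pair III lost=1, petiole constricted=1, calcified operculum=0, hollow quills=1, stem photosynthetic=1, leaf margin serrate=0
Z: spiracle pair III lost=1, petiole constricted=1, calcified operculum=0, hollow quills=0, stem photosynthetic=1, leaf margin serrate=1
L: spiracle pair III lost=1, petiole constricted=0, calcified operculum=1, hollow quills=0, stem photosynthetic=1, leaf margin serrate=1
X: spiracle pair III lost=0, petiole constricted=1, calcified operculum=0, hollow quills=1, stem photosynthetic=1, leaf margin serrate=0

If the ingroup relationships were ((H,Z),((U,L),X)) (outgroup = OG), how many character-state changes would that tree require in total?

Map each character onto ((H,Z),((U,L),X)) (rooted by OG) and count the minimum state changes it requires (Fitch parsimony):
spiracle pair III lost: 1; petiole constricted: 2; calcified operculum: 1; hollow quills: 3; stem photosynthetic: 1; leaf margin serrate: 2.
Total tree length = 10.

10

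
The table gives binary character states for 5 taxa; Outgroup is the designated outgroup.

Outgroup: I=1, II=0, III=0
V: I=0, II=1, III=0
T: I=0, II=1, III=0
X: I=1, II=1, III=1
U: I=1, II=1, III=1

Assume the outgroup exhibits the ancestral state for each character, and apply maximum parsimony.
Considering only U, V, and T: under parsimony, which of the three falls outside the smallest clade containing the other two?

Character polarity is set by the outgroup: the derived state is whichever differs from the outgroup's state, so for I the derived state is '0', and for the remaining characters it is '1'.
I: derived state '0' in T and V only — synapomorphy for {T, V}.
II (derived state '1') is shared by all ingroup taxa — unites the whole ingroup.
III: derived state '1' in U and X only — synapomorphy for {U, X}.
Most parsimonious ingroup topology: ((V,T),(X,U)).
T and V share a more recent common ancestor with each other than either does with U, so U is the least closely related of the three.

U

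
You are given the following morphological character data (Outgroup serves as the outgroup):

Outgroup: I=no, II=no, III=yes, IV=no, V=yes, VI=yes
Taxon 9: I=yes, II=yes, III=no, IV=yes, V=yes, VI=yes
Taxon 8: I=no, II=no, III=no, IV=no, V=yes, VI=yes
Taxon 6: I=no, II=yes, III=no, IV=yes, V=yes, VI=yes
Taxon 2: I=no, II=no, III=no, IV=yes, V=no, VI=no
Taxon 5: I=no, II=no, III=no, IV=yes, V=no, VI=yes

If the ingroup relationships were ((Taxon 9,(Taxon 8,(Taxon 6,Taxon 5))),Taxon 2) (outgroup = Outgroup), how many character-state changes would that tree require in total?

Map each character onto ((Taxon 9,(Taxon 8,(Taxon 6,Taxon 5))),Taxon 2) (rooted by Outgroup) and count the minimum state changes it requires (Fitch parsimony):
I: 1; II: 2; III: 1; IV: 2; V: 2; VI: 1.
Total tree length = 9.

9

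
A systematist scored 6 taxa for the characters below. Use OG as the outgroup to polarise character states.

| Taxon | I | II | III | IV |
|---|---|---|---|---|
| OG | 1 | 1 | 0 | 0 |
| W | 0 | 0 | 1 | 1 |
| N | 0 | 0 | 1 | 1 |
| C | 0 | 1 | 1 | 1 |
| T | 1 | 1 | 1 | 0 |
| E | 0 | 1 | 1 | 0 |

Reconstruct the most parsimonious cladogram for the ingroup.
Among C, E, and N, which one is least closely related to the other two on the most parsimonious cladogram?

E

Character polarity is set by the outgroup: the derived state is whichever differs from the outgroup's state, so for I, II the derived state is '0', and for the remaining characters it is '1'.
Only C, E, N, and W show the derived state '0' for I, supporting them as a clade.
II: derived state '0' in N and W only — synapomorphy for {N, W}.
All ingroup taxa share the derived state '1' for III; it defines the ingroup but does not resolve relationships within it.
IV (derived state '1') is shared by C, N, and W — a synapomorphy uniting that clade.
Most parsimonious ingroup topology: ((((W,N),C),E),T).
N and C share a more recent common ancestor with each other than either does with E, so E is the least closely related of the three.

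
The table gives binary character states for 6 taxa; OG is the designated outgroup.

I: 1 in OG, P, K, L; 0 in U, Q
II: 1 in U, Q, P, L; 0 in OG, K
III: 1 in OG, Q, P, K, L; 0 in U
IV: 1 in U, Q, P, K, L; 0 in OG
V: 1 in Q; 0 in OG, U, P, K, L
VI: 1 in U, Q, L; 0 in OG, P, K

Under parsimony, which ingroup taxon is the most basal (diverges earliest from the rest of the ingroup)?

K

Character polarity is set by the outgroup: the derived state is whichever differs from the outgroup's state, so for I, III the derived state is '0', and for the remaining characters it is '1'.
I (derived state '0') is shared by Q and U — a synapomorphy uniting that clade.
II: derived state '1' in L, P, Q, and U only — synapomorphy for {L, P, Q, U}.
III (derived state '0') is unique to U (autapomorphy; uninformative for grouping).
IV (derived state '1') is shared by all ingroup taxa — unites the whole ingroup.
V (derived state '1') is unique to Q (autapomorphy; uninformative for grouping).
VI (derived state '1') is shared by L, Q, and U — a synapomorphy uniting that clade.
Most parsimonious ingroup topology: ((((U,Q),L),P),K).
K is sister to the clade containing all other ingroup taxa, so it is the earliest-diverging (most basal) ingroup lineage.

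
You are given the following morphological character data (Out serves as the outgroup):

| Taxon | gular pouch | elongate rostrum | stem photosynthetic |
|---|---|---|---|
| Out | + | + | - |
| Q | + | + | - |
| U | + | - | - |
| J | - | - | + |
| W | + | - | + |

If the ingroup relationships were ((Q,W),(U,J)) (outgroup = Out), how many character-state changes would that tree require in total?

5

Map each character onto ((Q,W),(U,J)) (rooted by Out) and count the minimum state changes it requires (Fitch parsimony):
gular pouch: 1; elongate rostrum: 2; stem photosynthetic: 2.
Total tree length = 5.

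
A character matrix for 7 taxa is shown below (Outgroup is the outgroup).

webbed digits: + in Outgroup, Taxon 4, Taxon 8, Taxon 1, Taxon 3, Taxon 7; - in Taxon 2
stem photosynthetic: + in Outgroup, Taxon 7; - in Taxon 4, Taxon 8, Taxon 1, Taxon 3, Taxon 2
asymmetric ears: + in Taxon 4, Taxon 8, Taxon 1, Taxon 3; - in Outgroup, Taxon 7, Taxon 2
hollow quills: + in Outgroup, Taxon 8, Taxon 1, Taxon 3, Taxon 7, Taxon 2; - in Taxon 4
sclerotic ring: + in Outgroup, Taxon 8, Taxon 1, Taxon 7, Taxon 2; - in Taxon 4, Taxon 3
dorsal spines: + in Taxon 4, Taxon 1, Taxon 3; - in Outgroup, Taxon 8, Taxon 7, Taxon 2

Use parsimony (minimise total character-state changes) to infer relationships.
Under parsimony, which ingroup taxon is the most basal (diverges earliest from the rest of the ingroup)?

Taxon 7

Character polarity is set by the outgroup: the derived state is whichever differs from the outgroup's state, so for webbed digits, stem photosynthetic, hollow quills, sclerotic ring the derived state is '-', and for the remaining characters it is '+'.
webbed digits (derived state '-') is unique to Taxon 2 (autapomorphy; uninformative for grouping).
Only Taxon 1, Taxon 2, Taxon 3, Taxon 4, and Taxon 8 show the derived state '-' for stem photosynthetic, supporting them as a clade.
asymmetric ears: derived state '+' in Taxon 1, Taxon 3, Taxon 4, and Taxon 8 only — synapomorphy for {Taxon 1, Taxon 3, Taxon 4, Taxon 8}.
hollow quills (derived state '-') is unique to Taxon 4 (autapomorphy; uninformative for grouping).
sclerotic ring: derived state '-' in Taxon 3 and Taxon 4 only — synapomorphy for {Taxon 3, Taxon 4}.
dorsal spines: derived state '+' in Taxon 1, Taxon 3, and Taxon 4 only — synapomorphy for {Taxon 1, Taxon 3, Taxon 4}.
Most parsimonious ingroup topology: (((((Taxon 4,Taxon 3),Taxon 1),Taxon 8),Taxon 2),Taxon 7).
Taxon 7 is sister to the clade containing all other ingroup taxa, so it is the earliest-diverging (most basal) ingroup lineage.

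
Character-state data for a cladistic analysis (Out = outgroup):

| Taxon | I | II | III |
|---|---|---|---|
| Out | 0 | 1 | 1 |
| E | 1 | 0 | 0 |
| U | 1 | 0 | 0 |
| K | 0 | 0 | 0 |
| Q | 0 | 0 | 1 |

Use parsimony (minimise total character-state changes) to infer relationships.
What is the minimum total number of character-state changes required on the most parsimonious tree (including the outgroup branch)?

Character polarity is set by the outgroup: the derived state is whichever differs from the outgroup's state, so for II, III the derived state is '0', and for the remaining characters it is '1'.
I: derived state '1' in E and U only — synapomorphy for {E, U}.
All ingroup taxa share the derived state '0' for II; it defines the ingroup but does not resolve relationships within it.
Only E, K, and U show the derived state '0' for III, supporting them as a clade.
Most parsimonious ingroup topology: (((E,U),K),Q).
Changes per character on this tree: I: 1; II: 1; III: 1.
Total = 3.

3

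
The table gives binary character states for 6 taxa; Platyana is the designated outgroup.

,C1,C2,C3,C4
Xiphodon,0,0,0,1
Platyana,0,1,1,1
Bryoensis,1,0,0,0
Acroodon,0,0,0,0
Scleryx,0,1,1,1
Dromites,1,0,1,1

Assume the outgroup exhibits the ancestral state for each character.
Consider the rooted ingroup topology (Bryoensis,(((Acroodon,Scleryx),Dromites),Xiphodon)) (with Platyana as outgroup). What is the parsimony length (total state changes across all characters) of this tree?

9

Map each character onto (Bryoensis,(((Acroodon,Scleryx),Dromites),Xiphodon)) (rooted by Platyana) and count the minimum state changes it requires (Fitch parsimony):
C1: 2; C2: 2; C3: 3; C4: 2.
Total tree length = 9.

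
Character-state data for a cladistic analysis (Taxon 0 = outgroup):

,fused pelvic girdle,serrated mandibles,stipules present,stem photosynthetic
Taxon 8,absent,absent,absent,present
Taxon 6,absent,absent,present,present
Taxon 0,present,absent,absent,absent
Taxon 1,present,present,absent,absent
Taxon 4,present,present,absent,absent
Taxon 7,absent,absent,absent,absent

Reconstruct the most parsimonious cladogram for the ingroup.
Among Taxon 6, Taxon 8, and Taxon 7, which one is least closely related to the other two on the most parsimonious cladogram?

Taxon 7

Character polarity is set by the outgroup: the derived state is whichever differs from the outgroup's state, so for fused pelvic girdle the derived state is 'absent', and for the remaining characters it is 'present'.
Only Taxon 6, Taxon 7, and Taxon 8 show the derived state 'absent' for fused pelvic girdle, supporting them as a clade.
Only Taxon 1 and Taxon 4 show the derived state 'present' for serrated mandibles, supporting them as a clade.
stipules present: derived state 'present' in Taxon 6 only — an autapomorphy, so it tells us nothing about relationships among taxa.
stem photosynthetic: derived state 'present' in Taxon 6 and Taxon 8 only — synapomorphy for {Taxon 6, Taxon 8}.
Most parsimonious ingroup topology: ((Taxon 7,(Taxon 6,Taxon 8)),(Taxon 1,Taxon 4)).
Taxon 6 and Taxon 8 share a more recent common ancestor with each other than either does with Taxon 7, so Taxon 7 is the least closely related of the three.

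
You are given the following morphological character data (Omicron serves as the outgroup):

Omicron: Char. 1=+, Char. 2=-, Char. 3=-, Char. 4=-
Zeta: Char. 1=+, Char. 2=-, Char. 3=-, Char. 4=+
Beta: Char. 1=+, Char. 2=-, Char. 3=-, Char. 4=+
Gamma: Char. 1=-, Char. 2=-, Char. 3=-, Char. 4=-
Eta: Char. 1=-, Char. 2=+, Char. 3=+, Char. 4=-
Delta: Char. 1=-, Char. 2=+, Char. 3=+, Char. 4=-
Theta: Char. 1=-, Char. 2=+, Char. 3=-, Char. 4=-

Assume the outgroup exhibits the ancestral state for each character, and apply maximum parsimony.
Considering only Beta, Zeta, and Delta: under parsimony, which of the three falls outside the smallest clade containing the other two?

Delta

Character polarity is set by the outgroup: the derived state is whichever differs from the outgroup's state, so for Char. 1 the derived state is '-', and for the remaining characters it is '+'.
Only Delta, Eta, Gamma, and Theta show the derived state '-' for Char. 1, supporting them as a clade.
Only Delta, Eta, and Theta show the derived state '+' for Char. 2, supporting them as a clade.
Only Delta and Eta show the derived state '+' for Char. 3, supporting them as a clade.
Only Beta and Zeta show the derived state '+' for Char. 4, supporting them as a clade.
Most parsimonious ingroup topology: ((Zeta,Beta),(Gamma,((Eta,Delta),Theta))).
Beta and Zeta share a more recent common ancestor with each other than either does with Delta, so Delta is the least closely related of the three.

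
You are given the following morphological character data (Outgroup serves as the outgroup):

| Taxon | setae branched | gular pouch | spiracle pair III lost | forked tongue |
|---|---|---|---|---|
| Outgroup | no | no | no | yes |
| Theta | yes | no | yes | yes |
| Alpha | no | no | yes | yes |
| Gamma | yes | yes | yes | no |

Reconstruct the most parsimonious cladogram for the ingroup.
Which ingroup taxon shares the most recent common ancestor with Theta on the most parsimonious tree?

Gamma

Character polarity is set by the outgroup: the derived state is whichever differs from the outgroup's state, so for forked tongue the derived state is 'no', and for the remaining characters it is 'yes'.
setae branched (derived state 'yes') is shared by Gamma and Theta — a synapomorphy uniting that clade.
gular pouch: derived state 'yes' in Gamma only — an autapomorphy, so it tells us nothing about relationships among taxa.
spiracle pair III lost (derived state 'yes') is shared by all ingroup taxa — unites the whole ingroup.
forked tongue (derived state 'no') is unique to Gamma (autapomorphy; uninformative for grouping).
Most parsimonious ingroup topology: ((Theta,Gamma),Alpha).
Theta and Gamma form a cherry on this tree, so they are sister taxa.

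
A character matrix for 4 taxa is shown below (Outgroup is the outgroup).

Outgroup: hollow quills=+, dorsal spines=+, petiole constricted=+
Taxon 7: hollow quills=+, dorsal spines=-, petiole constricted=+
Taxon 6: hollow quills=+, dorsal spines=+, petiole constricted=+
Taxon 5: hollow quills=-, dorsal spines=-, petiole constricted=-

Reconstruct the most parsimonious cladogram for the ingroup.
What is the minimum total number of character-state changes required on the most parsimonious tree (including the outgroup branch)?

3

The outgroup has state '+' for every character, so '-' is the derived state throughout.
hollow quills: derived state '-' in Taxon 5 only — an autapomorphy, so it tells us nothing about relationships among taxa.
Only Taxon 5 and Taxon 7 show the derived state '-' for dorsal spines, supporting them as a clade.
petiole constricted (derived state '-') is unique to Taxon 5 (autapomorphy; uninformative for grouping).
Most parsimonious ingroup topology: ((Taxon 7,Taxon 5),Taxon 6).
Changes per character on this tree: hollow quills: 1; dorsal spines: 1; petiole constricted: 1.
Total = 3.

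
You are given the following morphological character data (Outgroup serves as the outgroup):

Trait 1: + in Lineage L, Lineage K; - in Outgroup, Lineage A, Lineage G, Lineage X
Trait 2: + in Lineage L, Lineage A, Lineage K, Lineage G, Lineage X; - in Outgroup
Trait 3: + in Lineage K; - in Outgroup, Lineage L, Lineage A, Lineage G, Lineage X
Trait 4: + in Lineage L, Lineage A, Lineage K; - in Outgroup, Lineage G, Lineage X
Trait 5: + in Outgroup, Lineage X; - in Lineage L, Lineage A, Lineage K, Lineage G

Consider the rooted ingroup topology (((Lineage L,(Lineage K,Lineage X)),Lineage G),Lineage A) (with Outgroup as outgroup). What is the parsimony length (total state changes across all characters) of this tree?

Map each character onto (((Lineage L,(Lineage K,Lineage X)),Lineage G),Lineage A) (rooted by Outgroup) and count the minimum state changes it requires (Fitch parsimony):
Trait 1: 2; Trait 2: 1; Trait 3: 1; Trait 4: 3; Trait 5: 2.
Total tree length = 9.

9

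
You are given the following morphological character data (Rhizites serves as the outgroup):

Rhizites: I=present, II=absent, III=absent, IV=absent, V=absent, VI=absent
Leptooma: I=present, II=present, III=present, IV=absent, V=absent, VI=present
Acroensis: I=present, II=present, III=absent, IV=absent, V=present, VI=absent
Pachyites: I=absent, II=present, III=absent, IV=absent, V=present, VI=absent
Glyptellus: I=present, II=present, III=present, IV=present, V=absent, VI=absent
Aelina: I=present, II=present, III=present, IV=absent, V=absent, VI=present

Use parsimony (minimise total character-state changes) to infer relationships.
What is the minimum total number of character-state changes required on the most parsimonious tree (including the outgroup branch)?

Character polarity is set by the outgroup: the derived state is whichever differs from the outgroup's state, so for I the derived state is 'absent', and for the remaining characters it is 'present'.
I (derived state 'absent') is unique to Pachyites (autapomorphy; uninformative for grouping).
II (derived state 'present') is shared by all ingroup taxa — unites the whole ingroup.
Only Aelina, Glyptellus, and Leptooma show the derived state 'present' for III, supporting them as a clade.
IV (derived state 'present') is unique to Glyptellus (autapomorphy; uninformative for grouping).
V (derived state 'present') is shared by Acroensis and Pachyites — a synapomorphy uniting that clade.
VI: derived state 'present' in Aelina and Leptooma only — synapomorphy for {Aelina, Leptooma}.
Most parsimonious ingroup topology: (((Leptooma,Aelina),Glyptellus),(Acroensis,Pachyites)).
Changes per character on this tree: I: 1; II: 1; III: 1; IV: 1; V: 1; VI: 1.
Total = 6.

6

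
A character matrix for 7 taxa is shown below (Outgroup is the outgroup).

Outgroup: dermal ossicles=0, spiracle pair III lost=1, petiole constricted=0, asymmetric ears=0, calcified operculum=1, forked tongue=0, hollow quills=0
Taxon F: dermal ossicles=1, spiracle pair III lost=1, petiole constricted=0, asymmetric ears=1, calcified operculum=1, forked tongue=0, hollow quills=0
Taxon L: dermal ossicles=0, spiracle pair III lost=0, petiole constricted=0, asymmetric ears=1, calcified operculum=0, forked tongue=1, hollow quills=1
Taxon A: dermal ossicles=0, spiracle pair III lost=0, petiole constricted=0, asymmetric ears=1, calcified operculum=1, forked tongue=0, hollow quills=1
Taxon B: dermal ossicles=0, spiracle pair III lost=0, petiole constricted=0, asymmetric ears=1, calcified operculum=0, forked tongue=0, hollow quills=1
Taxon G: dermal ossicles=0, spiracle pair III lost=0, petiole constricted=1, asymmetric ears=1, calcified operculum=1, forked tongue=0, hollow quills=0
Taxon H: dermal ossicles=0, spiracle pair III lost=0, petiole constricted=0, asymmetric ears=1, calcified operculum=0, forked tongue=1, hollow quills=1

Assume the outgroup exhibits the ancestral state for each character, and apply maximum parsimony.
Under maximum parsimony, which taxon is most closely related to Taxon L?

Taxon H

Character polarity is set by the outgroup: the derived state is whichever differs from the outgroup's state, so for spiracle pair III lost, calcified operculum the derived state is '0', and for the remaining characters it is '1'.
dermal ossicles (derived state '1') is unique to Taxon F (autapomorphy; uninformative for grouping).
spiracle pair III lost (derived state '0') is shared by Taxon A, Taxon B, Taxon G, Taxon H, and Taxon L — a synapomorphy uniting that clade.
petiole constricted: derived state '1' in Taxon G only — an autapomorphy, so it tells us nothing about relationships among taxa.
All ingroup taxa share the derived state '1' for asymmetric ears; it defines the ingroup but does not resolve relationships within it.
Only Taxon B, Taxon H, and Taxon L show the derived state '0' for calcified operculum, supporting them as a clade.
Only Taxon H and Taxon L show the derived state '1' for forked tongue, supporting them as a clade.
hollow quills: derived state '1' in Taxon A, Taxon B, Taxon H, and Taxon L only — synapomorphy for {Taxon A, Taxon B, Taxon H, Taxon L}.
Most parsimonious ingroup topology: (Taxon F,((((Taxon L,Taxon H),Taxon B),Taxon A),Taxon G)).
Taxon L and Taxon H form a cherry on this tree, so they are sister taxa.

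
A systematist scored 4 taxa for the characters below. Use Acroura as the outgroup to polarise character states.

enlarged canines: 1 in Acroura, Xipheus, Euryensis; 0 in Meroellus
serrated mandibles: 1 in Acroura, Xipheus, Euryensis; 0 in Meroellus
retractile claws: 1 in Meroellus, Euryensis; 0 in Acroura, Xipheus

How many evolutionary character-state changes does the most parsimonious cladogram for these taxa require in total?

3

Character polarity is set by the outgroup: the derived state is whichever differs from the outgroup's state, so for enlarged canines, serrated mandibles the derived state is '0', and for the remaining characters it is '1'.
enlarged canines: derived state '0' in Meroellus only — an autapomorphy, so it tells us nothing about relationships among taxa.
serrated mandibles: derived state '0' in Meroellus only — an autapomorphy, so it tells us nothing about relationships among taxa.
retractile claws (derived state '1') is shared by Euryensis and Meroellus — a synapomorphy uniting that clade.
Most parsimonious ingroup topology: (Xipheus,(Meroellus,Euryensis)).
Changes per character on this tree: enlarged canines: 1; serrated mandibles: 1; retractile claws: 1.
Total = 3.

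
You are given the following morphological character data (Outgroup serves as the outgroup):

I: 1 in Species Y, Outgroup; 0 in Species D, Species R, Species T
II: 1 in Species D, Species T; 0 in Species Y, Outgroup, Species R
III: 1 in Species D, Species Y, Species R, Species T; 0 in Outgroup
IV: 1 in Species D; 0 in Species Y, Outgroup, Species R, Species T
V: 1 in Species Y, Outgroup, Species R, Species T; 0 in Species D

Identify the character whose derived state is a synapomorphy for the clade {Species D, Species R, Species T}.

Character polarity is set by the outgroup: the derived state is whichever differs from the outgroup's state, so for I, V the derived state is '0', and for the remaining characters it is '1'.
I (derived state '0') is shared by Species D, Species R, and Species T — a synapomorphy uniting that clade.
II: derived state '1' in Species D and Species T only — synapomorphy for {Species D, Species T}.
All ingroup taxa share the derived state '1' for III; it defines the ingroup but does not resolve relationships within it.
IV (derived state '1') is unique to Species D (autapomorphy; uninformative for grouping).
V: derived state '0' in Species D only — an autapomorphy, so it tells us nothing about relationships among taxa.
Most parsimonious ingroup topology: (Species Y,((Species T,Species D),Species R)).
The clade {Species D, Species R, Species T} is supported by I: its derived state '0' occurs in exactly those taxa and in no other taxon (including the outgroup).

I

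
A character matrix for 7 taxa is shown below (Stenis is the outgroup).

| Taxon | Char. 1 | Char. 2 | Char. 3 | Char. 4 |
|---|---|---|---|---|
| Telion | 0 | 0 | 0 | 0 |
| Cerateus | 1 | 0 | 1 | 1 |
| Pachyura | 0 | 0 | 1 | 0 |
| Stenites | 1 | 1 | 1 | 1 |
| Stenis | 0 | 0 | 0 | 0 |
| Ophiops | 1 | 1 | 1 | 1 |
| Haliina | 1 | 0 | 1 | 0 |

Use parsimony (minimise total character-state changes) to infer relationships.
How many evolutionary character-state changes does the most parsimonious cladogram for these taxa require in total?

4

The outgroup has state '0' for every character, so '1' is the derived state throughout.
Only Cerateus, Haliina, Ophiops, and Stenites show the derived state '1' for Char. 1, supporting them as a clade.
Char. 2: derived state '1' in Ophiops and Stenites only — synapomorphy for {Ophiops, Stenites}.
Char. 3: derived state '1' in Cerateus, Haliina, Ophiops, Pachyura, and Stenites only — synapomorphy for {Cerateus, Haliina, Ophiops, Pachyura, Stenites}.
Char. 4: derived state '1' in Cerateus, Ophiops, and Stenites only — synapomorphy for {Cerateus, Ophiops, Stenites}.
Most parsimonious ingroup topology: (((Haliina,(Cerateus,(Stenites,Ophiops))),Pachyura),Telion).
Changes per character on this tree: Char. 1: 1; Char. 2: 1; Char. 3: 1; Char. 4: 1.
Total = 4.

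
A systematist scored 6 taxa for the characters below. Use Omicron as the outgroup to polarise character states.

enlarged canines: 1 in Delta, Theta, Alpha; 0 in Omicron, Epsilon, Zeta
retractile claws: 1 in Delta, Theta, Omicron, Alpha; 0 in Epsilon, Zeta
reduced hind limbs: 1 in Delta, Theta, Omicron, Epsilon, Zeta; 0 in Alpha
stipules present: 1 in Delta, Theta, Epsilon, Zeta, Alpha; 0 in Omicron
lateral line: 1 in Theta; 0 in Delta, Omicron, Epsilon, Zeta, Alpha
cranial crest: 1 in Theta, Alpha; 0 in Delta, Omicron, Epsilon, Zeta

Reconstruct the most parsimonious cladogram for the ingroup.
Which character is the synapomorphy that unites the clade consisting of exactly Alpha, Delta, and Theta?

Character polarity is set by the outgroup: the derived state is whichever differs from the outgroup's state, so for retractile claws, reduced hind limbs the derived state is '0', and for the remaining characters it is '1'.
enlarged canines: derived state '1' in Alpha, Delta, and Theta only — synapomorphy for {Alpha, Delta, Theta}.
Only Epsilon and Zeta show the derived state '0' for retractile claws, supporting them as a clade.
reduced hind limbs: derived state '0' in Alpha only — an autapomorphy, so it tells us nothing about relationships among taxa.
All ingroup taxa share the derived state '1' for stipules present; it defines the ingroup but does not resolve relationships within it.
lateral line: derived state '1' in Theta only — an autapomorphy, so it tells us nothing about relationships among taxa.
cranial crest: derived state '1' in Alpha and Theta only — synapomorphy for {Alpha, Theta}.
Most parsimonious ingroup topology: (((Alpha,Theta),Delta),(Epsilon,Zeta)).
The clade {Alpha, Delta, Theta} is supported by enlarged canines: its derived state '1' occurs in exactly those taxa and in no other taxon (including the outgroup).

enlarged canines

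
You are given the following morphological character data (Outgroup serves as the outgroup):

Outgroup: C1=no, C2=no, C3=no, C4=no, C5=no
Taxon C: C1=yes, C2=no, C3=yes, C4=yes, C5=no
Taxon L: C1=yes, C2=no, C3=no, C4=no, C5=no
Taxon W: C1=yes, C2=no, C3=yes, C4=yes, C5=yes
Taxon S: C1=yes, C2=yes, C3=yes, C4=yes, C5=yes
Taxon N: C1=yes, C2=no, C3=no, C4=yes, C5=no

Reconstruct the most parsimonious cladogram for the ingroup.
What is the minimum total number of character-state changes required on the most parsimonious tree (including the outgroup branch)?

The outgroup has state 'no' for every character, so 'yes' is the derived state throughout.
C1 (derived state 'yes') is shared by all ingroup taxa — unites the whole ingroup.
C2: derived state 'yes' in Taxon S only — an autapomorphy, so it tells us nothing about relationships among taxa.
Only Taxon C, Taxon S, and Taxon W show the derived state 'yes' for C3, supporting them as a clade.
C4: derived state 'yes' in Taxon C, Taxon N, Taxon S, and Taxon W only — synapomorphy for {Taxon C, Taxon N, Taxon S, Taxon W}.
C5 (derived state 'yes') is shared by Taxon S and Taxon W — a synapomorphy uniting that clade.
Most parsimonious ingroup topology: (((Taxon C,(Taxon W,Taxon S)),Taxon N),Taxon L).
Changes per character on this tree: C1: 1; C2: 1; C3: 1; C4: 1; C5: 1.
Total = 5.

5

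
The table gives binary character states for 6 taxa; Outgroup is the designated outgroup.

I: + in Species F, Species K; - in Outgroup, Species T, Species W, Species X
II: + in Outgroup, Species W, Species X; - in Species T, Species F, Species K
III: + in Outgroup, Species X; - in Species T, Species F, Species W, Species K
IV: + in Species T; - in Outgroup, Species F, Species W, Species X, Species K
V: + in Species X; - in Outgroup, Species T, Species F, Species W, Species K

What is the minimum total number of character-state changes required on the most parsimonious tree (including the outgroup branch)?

Character polarity is set by the outgroup: the derived state is whichever differs from the outgroup's state, so for II, III the derived state is '-', and for the remaining characters it is '+'.
Only Species F and Species K show the derived state '+' for I, supporting them as a clade.
Only Species F, Species K, and Species T show the derived state '-' for II, supporting them as a clade.
III: derived state '-' in Species F, Species K, Species T, and Species W only — synapomorphy for {Species F, Species K, Species T, Species W}.
IV (derived state '+') is unique to Species T (autapomorphy; uninformative for grouping).
V (derived state '+') is unique to Species X (autapomorphy; uninformative for grouping).
Most parsimonious ingroup topology: (((Species T,(Species F,Species K)),Species W),Species X).
Changes per character on this tree: I: 1; II: 1; III: 1; IV: 1; V: 1.
Total = 5.

5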